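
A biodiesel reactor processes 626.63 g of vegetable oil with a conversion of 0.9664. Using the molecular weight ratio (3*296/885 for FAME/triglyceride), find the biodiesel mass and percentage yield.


m_FAME = oil * conv * (3 * 296 / 885) = oil * conv * (888/885)
= 626.63 * 0.9664 * 888 / 885
= 607.6280 g
Y = m_FAME / oil * 100 = conv * (888/885) * 100
= 0.9664 * 888 / 885 * 100
= 96.97%

607.6280 g FAME; Y = 96.97%


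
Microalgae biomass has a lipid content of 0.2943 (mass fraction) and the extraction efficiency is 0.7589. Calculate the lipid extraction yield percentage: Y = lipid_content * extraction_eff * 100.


Y = lipid_content * extraction_eff * 100
= 0.2943 * 0.7589 * 100
= 22.3344%

22.3344%


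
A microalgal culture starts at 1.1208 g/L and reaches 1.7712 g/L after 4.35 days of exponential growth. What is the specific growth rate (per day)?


mu = ln(X2/X1) / dt
= ln(1.7712/1.1208) / 4.35
= 0.1052 per day

0.1052 per day


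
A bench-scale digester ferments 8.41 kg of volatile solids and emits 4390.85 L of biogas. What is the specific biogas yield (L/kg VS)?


Y = V / VS
= 4390.85 / 8.41
= 522.0987 L/kg VS

522.0987 L/kg VS


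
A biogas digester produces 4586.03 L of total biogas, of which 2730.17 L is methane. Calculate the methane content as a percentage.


CH4% = V_CH4 / V_total * 100
= 2730.17 / 4586.03 * 100
= 59.5323%

59.5323%


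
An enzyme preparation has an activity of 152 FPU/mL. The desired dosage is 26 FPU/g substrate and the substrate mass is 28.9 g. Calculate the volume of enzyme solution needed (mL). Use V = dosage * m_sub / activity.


V = dosage * m_sub / activity
V = 26 * 28.9 / 152
V = 4.9434 mL

4.9434 mL


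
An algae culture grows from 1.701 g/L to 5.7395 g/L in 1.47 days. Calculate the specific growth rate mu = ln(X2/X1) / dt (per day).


mu = ln(X2/X1) / dt
= ln(5.7395/1.701) / 1.47
= 0.8273 per day

0.8273 per day


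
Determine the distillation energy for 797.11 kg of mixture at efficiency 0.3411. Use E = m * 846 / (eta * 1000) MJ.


E = m * 846 / (eta * 1000)
= 797.11 * 846 / (0.3411 * 1000)
= 1977.0011 MJ

1977.0011 MJ


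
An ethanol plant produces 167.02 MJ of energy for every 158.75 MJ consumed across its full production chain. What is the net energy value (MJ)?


NEV = E_out - E_in
= 167.02 - 158.75
= 8.2700 MJ

8.2700 MJ


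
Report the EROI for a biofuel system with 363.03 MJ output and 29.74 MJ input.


EROI = E_out / E_in
= 363.03 / 29.74
= 12.2068

12.2068


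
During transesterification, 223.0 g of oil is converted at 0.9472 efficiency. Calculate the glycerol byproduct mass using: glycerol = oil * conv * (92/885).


glycerol = oil * conv * (92/885)
= 223.0 * 0.9472 * 92 / 885
= 21.9579 g

21.9579 g


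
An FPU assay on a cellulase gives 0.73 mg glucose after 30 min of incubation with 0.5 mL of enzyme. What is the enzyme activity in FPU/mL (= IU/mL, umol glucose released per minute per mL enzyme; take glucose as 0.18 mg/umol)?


Activity = glucose_mg / (0.18 mg/umol * V_mL * t_min)
= 0.73 / (0.18 * 0.5 * 30)
= 0.2704 FPU/mL

0.2704 FPU/mL


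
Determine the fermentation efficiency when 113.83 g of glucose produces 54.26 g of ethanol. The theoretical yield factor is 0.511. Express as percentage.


Fermentation efficiency = (actual / (0.511 * glucose)) * 100
= (54.26 / (0.511 * 113.83)) * 100
= 93.2829%

93.2829%


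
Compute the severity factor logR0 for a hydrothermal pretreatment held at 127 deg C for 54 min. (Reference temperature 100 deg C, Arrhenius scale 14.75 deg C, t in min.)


logR0 = log10(t * exp((T - 100) / 14.75))
= log10(54 * exp((127 - 100) / 14.75))
= 2.5274

2.5274


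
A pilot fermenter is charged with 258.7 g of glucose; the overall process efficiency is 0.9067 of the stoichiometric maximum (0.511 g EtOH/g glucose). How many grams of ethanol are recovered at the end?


Actual ethanol: m = 0.511 * 258.7 * 0.9067
m = 119.8618 g

119.8618 g


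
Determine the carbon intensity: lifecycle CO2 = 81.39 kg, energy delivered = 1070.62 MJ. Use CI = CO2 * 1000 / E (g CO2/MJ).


CI = CO2 * 1000 / E
= 81.39 * 1000 / 1070.62
= 76.0214 g CO2/MJ

76.0214 g CO2/MJ


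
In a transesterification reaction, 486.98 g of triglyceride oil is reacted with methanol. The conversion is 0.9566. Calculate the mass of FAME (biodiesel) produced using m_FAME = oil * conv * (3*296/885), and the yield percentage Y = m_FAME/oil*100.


m_FAME = oil * conv * (3 * 296 / 885) = oil * conv * (888/885)
= 486.98 * 0.9566 * 888 / 885
= 467.4242 g
Y = m_FAME / oil * 100 = conv * (888/885) * 100
= 0.9566 * 888 / 885 * 100
= 95.98%

467.4242 g FAME; Y = 95.98%


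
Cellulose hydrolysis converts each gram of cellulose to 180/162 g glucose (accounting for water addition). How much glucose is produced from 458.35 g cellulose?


glucose = cellulose * 180/162
= 458.35 * 180/162
= 509.2778 g

509.2778 g


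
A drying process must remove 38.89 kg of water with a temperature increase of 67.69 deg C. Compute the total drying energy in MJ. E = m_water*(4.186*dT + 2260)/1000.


E = m_water * (4.186 * dT + 2260) / 1000
= 38.89 * (4.186 * 67.69 + 2260) / 1000
= 98.9109 MJ

98.9109 MJ


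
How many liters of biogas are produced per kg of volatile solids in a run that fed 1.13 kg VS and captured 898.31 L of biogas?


Y = V / VS
= 898.31 / 1.13
= 794.9646 L/kg VS

794.9646 L/kg VS


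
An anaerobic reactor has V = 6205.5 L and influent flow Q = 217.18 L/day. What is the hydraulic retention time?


HRT = V / Q
= 6205.5 / 217.18
= 28.5731 days

28.5731 days


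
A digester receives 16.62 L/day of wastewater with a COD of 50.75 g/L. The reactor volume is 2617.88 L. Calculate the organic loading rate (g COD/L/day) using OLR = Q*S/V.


OLR = Q * S / V
= 16.62 * 50.75 / 2617.88
= 0.3222 g/L/day

0.3222 g/L/day


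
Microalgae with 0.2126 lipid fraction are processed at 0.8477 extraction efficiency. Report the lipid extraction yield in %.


Y = lipid_content * extraction_eff * 100
= 0.2126 * 0.8477 * 100
= 18.0221%

18.0221%


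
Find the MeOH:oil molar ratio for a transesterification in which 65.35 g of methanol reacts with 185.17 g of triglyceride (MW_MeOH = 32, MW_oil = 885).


Molar ratio = n_MeOH / n_oil = (MeOH/32) / (oil/885) = (MeOH * 885) / (32 * oil)
= (65.35 * 885) / (32 * 185.17)
= 9.7604

9.7604


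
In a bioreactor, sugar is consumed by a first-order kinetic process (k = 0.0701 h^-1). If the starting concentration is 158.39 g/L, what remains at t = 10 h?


S = S0 * exp(-k * t)
S = 158.39 * exp(-0.0701 * 10)
S = 78.5755 g/L

78.5755 g/L


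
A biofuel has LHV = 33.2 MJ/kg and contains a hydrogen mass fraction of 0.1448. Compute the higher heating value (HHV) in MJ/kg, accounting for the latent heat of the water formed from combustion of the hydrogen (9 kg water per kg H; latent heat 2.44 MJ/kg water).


HHV = LHV + H_frac * 9 * 2.44
= 33.2 + 0.1448 * 9 * 2.44
= 36.3798 MJ/kg

36.3798 MJ/kg


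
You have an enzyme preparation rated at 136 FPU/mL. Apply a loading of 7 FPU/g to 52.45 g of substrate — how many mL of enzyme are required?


V = dosage * m_sub / activity
V = 7 * 52.45 / 136
V = 2.6996 mL

2.6996 mL


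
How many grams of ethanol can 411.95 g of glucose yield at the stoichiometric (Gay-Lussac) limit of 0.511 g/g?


Theoretical ethanol yield: m_EtOH = 0.511 * m_glucose
m_EtOH = 0.511 * 411.95 = 210.5065 g

210.5065 g


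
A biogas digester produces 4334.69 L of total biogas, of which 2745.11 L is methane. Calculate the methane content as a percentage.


CH4% = V_CH4 / V_total * 100
= 2745.11 / 4334.69 * 100
= 63.3289%

63.3289%


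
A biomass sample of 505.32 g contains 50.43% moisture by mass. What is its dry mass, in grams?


Wd = Ww * (1 - MC/100)
= 505.32 * (1 - 50.43/100)
= 250.4871 g

250.4871 g


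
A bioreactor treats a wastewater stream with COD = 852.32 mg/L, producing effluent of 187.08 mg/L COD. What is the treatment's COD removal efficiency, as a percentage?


eta = (COD_in - COD_out) / COD_in * 100
= (852.32 - 187.08) / 852.32 * 100
= 78.0505%

78.0505%


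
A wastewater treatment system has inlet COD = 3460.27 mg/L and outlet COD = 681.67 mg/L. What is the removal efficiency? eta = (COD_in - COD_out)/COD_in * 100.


eta = (COD_in - COD_out) / COD_in * 100
= (3460.27 - 681.67) / 3460.27 * 100
= 80.3001%

80.3001%


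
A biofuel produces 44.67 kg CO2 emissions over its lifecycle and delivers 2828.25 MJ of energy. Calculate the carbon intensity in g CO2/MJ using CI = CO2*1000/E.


CI = CO2 * 1000 / E
= 44.67 * 1000 / 2828.25
= 15.7942 g CO2/MJ

15.7942 g CO2/MJ


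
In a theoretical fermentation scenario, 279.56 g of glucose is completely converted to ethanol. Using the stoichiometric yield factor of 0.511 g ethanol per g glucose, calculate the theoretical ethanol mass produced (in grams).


Theoretical ethanol yield: m_EtOH = 0.511 * m_glucose
m_EtOH = 0.511 * 279.56 = 142.8552 g

142.8552 g


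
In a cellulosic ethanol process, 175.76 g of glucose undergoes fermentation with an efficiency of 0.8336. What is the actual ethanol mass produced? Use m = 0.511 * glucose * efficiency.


Actual ethanol: m = 0.511 * 175.76 * 0.8336
m = 74.8684 g

74.8684 g


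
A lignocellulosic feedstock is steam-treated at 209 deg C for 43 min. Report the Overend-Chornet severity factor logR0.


logR0 = log10(t * exp((T - 100) / 14.75))
= log10(43 * exp((209 - 100) / 14.75))
= 4.8428

4.8428


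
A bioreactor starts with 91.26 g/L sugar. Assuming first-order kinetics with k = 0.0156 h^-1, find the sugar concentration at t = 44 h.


S = S0 * exp(-k * t)
S = 91.26 * exp(-0.0156 * 44)
S = 45.9389 g/L

45.9389 g/L


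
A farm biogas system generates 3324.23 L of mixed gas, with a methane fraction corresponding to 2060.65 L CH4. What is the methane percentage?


CH4% = V_CH4 / V_total * 100
= 2060.65 / 3324.23 * 100
= 61.9888%

61.9888%


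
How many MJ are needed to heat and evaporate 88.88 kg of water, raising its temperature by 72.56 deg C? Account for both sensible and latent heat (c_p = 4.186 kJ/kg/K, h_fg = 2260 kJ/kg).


E = m_water * (4.186 * dT + 2260) / 1000
= 88.88 * (4.186 * 72.56 + 2260) / 1000
= 227.8649 MJ

227.8649 MJ


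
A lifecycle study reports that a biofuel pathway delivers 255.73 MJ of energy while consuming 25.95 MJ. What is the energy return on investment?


EROI = E_out / E_in
= 255.73 / 25.95
= 9.8547

9.8547


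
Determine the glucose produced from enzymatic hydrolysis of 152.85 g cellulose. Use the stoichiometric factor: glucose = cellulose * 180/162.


glucose = cellulose * 180/162
= 152.85 * 180/162
= 169.8333 g

169.8333 g


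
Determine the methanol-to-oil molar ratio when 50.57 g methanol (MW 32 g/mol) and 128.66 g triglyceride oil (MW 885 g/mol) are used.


Molar ratio = n_MeOH / n_oil = (MeOH/32) / (oil/885) = (MeOH * 885) / (32 * oil)
= (50.57 * 885) / (32 * 128.66)
= 10.8703

10.8703


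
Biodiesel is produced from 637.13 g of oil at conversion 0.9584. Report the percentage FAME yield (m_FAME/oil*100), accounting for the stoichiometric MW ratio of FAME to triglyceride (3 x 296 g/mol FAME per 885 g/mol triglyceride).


m_FAME = oil * conv * (3 * 296 / 885) = oil * conv * (888/885)
= 637.13 * 0.9584 * 888 / 885
= 612.6953 g
Y = m_FAME / oil * 100 = conv * (888/885) * 100
= 0.9584 * 888 / 885 * 100
= 96.16%

96.16%


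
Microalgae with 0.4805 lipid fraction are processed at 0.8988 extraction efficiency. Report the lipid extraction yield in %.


Y = lipid_content * extraction_eff * 100
= 0.4805 * 0.8988 * 100
= 43.1873%

43.1873%


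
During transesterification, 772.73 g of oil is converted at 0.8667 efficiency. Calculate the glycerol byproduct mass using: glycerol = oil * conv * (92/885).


glycerol = oil * conv * (92/885)
= 772.73 * 0.8667 * 92 / 885
= 69.6211 g

69.6211 g


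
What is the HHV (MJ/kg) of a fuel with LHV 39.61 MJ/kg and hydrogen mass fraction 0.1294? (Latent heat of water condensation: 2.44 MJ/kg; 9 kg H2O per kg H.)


HHV = LHV + H_frac * 9 * 2.44
= 39.61 + 0.1294 * 9 * 2.44
= 42.4516 MJ/kg

42.4516 MJ/kg


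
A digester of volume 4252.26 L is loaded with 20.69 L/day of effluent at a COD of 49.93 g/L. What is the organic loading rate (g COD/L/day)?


OLR = Q * S / V
= 20.69 * 49.93 / 4252.26
= 0.2429 g/L/day

0.2429 g/L/day


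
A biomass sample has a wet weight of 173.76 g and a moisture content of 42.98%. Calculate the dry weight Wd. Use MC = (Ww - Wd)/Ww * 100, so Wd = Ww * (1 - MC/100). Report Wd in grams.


Wd = Ww * (1 - MC/100)
= 173.76 * (1 - 42.98/100)
= 99.0780 g

99.0780 g


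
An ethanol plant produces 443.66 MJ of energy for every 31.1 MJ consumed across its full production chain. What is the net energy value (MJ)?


NEV = E_out - E_in
= 443.66 - 31.1
= 412.5600 MJ

412.5600 MJ


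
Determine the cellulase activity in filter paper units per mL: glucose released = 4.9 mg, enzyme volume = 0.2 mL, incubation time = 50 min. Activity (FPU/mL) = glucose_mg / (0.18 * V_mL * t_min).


Activity = glucose_mg / (0.18 mg/umol * V_mL * t_min)
= 4.9 / (0.18 * 0.2 * 50)
= 2.7222 FPU/mL

2.7222 FPU/mL


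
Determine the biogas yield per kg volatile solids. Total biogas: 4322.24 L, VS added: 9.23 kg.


Y = V / VS
= 4322.24 / 9.23
= 468.2817 L/kg VS

468.2817 L/kg VS


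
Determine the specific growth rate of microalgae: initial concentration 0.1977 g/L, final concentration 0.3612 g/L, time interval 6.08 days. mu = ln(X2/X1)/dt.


mu = ln(X2/X1) / dt
= ln(0.3612/0.1977) / 6.08
= 0.0991 per day

0.0991 per day


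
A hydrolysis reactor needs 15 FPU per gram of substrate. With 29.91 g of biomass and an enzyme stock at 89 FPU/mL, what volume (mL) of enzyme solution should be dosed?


V = dosage * m_sub / activity
V = 15 * 29.91 / 89
V = 5.0410 mL

5.0410 mL


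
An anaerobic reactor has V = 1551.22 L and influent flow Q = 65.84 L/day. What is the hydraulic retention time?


HRT = V / Q
= 1551.22 / 65.84
= 23.5604 days

23.5604 days


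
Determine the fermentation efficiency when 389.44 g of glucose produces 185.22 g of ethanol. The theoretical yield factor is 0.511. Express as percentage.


Fermentation efficiency = (actual / (0.511 * glucose)) * 100
= (185.22 / (0.511 * 389.44)) * 100
= 93.0736%

93.0736%


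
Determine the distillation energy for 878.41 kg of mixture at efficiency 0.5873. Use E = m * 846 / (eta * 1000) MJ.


E = m * 846 / (eta * 1000)
= 878.41 * 846 / (0.5873 * 1000)
= 1265.3412 MJ

1265.3412 MJ


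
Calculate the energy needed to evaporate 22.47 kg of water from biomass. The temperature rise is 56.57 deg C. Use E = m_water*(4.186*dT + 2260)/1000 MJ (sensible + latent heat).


E = m_water * (4.186 * dT + 2260) / 1000
= 22.47 * (4.186 * 56.57 + 2260) / 1000
= 56.1031 MJ

56.1031 MJ


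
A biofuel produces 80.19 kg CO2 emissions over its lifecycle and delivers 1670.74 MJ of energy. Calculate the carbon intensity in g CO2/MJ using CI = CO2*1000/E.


CI = CO2 * 1000 / E
= 80.19 * 1000 / 1670.74
= 47.9967 g CO2/MJ

47.9967 g CO2/MJ


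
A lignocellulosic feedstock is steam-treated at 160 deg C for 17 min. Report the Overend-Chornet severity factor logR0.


logR0 = log10(t * exp((T - 100) / 14.75))
= log10(17 * exp((160 - 100) / 14.75))
= 2.9971

2.9971


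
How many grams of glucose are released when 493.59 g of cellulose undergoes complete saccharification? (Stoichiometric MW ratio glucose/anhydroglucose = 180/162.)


glucose = cellulose * 180/162
= 493.59 * 180/162
= 548.4333 g

548.4333 g


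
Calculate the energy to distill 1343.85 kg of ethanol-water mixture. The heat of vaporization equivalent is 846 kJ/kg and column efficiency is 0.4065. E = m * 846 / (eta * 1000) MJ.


E = m * 846 / (eta * 1000)
= 1343.85 * 846 / (0.4065 * 1000)
= 2796.7948 MJ

2796.7948 MJ


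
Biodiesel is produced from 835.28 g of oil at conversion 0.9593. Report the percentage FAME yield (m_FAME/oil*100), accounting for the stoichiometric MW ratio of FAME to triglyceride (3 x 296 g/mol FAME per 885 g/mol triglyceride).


m_FAME = oil * conv * (3 * 296 / 885) = oil * conv * (888/885)
= 835.28 * 0.9593 * 888 / 885
= 804.0003 g
Y = m_FAME / oil * 100 = conv * (888/885) * 100
= 0.9593 * 888 / 885 * 100
= 96.26%

96.26%


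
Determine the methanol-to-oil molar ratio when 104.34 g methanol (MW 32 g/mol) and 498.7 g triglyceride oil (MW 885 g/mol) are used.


Molar ratio = n_MeOH / n_oil = (MeOH/32) / (oil/885) = (MeOH * 885) / (32 * oil)
= (104.34 * 885) / (32 * 498.7)
= 5.7864

5.7864


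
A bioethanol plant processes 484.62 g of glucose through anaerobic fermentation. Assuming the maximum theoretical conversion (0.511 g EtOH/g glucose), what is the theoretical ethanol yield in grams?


Theoretical ethanol yield: m_EtOH = 0.511 * m_glucose
m_EtOH = 0.511 * 484.62 = 247.6408 g

247.6408 g


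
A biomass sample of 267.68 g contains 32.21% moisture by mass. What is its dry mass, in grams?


Wd = Ww * (1 - MC/100)
= 267.68 * (1 - 32.21/100)
= 181.4603 g

181.4603 g


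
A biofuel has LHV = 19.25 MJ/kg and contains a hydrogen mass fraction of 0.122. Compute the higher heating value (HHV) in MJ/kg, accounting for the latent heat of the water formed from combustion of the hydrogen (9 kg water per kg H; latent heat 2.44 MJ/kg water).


HHV = LHV + H_frac * 9 * 2.44
= 19.25 + 0.122 * 9 * 2.44
= 21.9291 MJ/kg

21.9291 MJ/kg


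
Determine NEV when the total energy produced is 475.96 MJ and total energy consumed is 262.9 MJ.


NEV = E_out - E_in
= 475.96 - 262.9
= 213.0600 MJ

213.0600 MJ


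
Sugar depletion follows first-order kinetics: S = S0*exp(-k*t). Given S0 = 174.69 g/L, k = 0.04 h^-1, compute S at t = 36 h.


S = S0 * exp(-k * t)
S = 174.69 * exp(-0.04 * 36)
S = 41.3889 g/L

41.3889 g/L


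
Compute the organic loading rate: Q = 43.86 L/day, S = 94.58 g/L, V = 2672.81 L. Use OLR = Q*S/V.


OLR = Q * S / V
= 43.86 * 94.58 / 2672.81
= 1.5520 g/L/day

1.5520 g/L/day


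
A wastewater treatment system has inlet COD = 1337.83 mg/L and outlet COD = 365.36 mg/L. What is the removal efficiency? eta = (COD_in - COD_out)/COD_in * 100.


eta = (COD_in - COD_out) / COD_in * 100
= (1337.83 - 365.36) / 1337.83 * 100
= 72.6901%

72.6901%


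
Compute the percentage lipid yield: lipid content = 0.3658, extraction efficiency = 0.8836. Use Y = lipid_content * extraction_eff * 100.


Y = lipid_content * extraction_eff * 100
= 0.3658 * 0.8836 * 100
= 32.3221%

32.3221%


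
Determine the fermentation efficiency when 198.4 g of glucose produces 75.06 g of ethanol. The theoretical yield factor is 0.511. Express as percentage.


Fermentation efficiency = (actual / (0.511 * glucose)) * 100
= (75.06 / (0.511 * 198.4)) * 100
= 74.0365%

74.0365%


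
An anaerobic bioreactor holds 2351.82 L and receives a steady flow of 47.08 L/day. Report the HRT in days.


HRT = V / Q
= 2351.82 / 47.08
= 49.9537 days

49.9537 days


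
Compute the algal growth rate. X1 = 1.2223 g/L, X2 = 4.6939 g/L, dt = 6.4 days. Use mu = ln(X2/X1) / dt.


mu = ln(X2/X1) / dt
= ln(4.6939/1.2223) / 6.4
= 0.2102 per day

0.2102 per day


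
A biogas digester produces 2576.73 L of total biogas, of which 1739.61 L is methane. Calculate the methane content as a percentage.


CH4% = V_CH4 / V_total * 100
= 1739.61 / 2576.73 * 100
= 67.5123%

67.5123%


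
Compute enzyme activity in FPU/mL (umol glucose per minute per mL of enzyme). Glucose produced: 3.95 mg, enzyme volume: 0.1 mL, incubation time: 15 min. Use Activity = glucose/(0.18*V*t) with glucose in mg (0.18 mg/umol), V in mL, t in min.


Activity = glucose_mg / (0.18 mg/umol * V_mL * t_min)
= 3.95 / (0.18 * 0.1 * 15)
= 14.6296 FPU/mL

14.6296 FPU/mL


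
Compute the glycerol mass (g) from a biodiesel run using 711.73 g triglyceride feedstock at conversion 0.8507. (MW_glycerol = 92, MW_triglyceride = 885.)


glycerol = oil * conv * (92/885)
= 711.73 * 0.8507 * 92 / 885
= 62.9414 g

62.9414 g


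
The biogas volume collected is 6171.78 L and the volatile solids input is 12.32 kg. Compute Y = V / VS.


Y = V / VS
= 6171.78 / 12.32
= 500.9562 L/kg VS

500.9562 L/kg VS


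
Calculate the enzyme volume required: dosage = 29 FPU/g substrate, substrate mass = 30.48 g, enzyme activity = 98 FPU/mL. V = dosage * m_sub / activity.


V = dosage * m_sub / activity
V = 29 * 30.48 / 98
V = 9.0196 mL

9.0196 mL


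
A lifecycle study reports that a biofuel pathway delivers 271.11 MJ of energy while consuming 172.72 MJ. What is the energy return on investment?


EROI = E_out / E_in
= 271.11 / 172.72
= 1.5697

1.5697


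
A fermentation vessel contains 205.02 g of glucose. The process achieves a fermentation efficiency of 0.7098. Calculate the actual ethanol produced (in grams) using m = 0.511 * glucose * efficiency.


Actual ethanol: m = 0.511 * 205.02 * 0.7098
m = 74.3624 g

74.3624 g


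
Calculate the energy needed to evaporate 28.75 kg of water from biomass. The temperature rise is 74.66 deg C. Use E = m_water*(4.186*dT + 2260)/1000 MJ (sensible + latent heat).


E = m_water * (4.186 * dT + 2260) / 1000
= 28.75 * (4.186 * 74.66 + 2260) / 1000
= 73.9601 MJ

73.9601 MJ


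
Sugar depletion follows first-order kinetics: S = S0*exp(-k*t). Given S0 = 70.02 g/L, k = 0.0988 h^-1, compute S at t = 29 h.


S = S0 * exp(-k * t)
S = 70.02 * exp(-0.0988 * 29)
S = 3.9892 g/L

3.9892 g/L


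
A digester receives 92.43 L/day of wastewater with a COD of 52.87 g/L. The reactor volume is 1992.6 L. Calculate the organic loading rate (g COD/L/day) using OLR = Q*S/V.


OLR = Q * S / V
= 92.43 * 52.87 / 1992.6
= 2.4525 g/L/day

2.4525 g/L/day


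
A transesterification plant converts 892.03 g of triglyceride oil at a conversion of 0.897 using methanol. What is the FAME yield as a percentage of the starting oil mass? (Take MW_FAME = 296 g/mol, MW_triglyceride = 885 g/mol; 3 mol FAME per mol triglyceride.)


m_FAME = oil * conv * (3 * 296 / 885) = oil * conv * (888/885)
= 892.03 * 0.897 * 888 / 885
= 802.8633 g
Y = m_FAME / oil * 100 = conv * (888/885) * 100
= 0.897 * 888 / 885 * 100
= 90.00%

90.00%


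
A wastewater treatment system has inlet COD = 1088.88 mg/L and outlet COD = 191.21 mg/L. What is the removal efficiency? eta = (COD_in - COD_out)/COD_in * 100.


eta = (COD_in - COD_out) / COD_in * 100
= (1088.88 - 191.21) / 1088.88 * 100
= 82.4398%

82.4398%


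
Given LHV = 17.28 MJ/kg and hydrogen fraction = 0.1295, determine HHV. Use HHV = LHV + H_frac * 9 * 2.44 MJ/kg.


HHV = LHV + H_frac * 9 * 2.44
= 17.28 + 0.1295 * 9 * 2.44
= 20.1238 MJ/kg

20.1238 MJ/kg


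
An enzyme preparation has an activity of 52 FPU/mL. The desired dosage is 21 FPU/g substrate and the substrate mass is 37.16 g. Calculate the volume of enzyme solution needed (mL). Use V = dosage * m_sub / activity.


V = dosage * m_sub / activity
V = 21 * 37.16 / 52
V = 15.0069 mL

15.0069 mL


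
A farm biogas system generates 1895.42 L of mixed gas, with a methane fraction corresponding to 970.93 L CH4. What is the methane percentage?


CH4% = V_CH4 / V_total * 100
= 970.93 / 1895.42 * 100
= 51.2251%

51.2251%


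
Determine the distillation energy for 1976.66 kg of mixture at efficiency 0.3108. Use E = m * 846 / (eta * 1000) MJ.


E = m * 846 / (eta * 1000)
= 1976.66 * 846 / (0.3108 * 1000)
= 5380.4838 MJ

5380.4838 MJ


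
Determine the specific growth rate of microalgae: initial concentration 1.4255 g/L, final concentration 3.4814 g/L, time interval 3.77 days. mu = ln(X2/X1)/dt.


mu = ln(X2/X1) / dt
= ln(3.4814/1.4255) / 3.77
= 0.2368 per day

0.2368 per day


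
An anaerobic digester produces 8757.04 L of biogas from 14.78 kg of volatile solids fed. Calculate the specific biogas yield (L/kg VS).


Y = V / VS
= 8757.04 / 14.78
= 592.4926 L/kg VS

592.4926 L/kg VS


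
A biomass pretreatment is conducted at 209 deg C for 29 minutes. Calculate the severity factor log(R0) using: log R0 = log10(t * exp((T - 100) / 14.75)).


logR0 = log10(t * exp((T - 100) / 14.75))
= log10(29 * exp((209 - 100) / 14.75))
= 4.6718

4.6718


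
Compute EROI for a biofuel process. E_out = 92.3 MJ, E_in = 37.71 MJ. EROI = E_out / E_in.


EROI = E_out / E_in
= 92.3 / 37.71
= 2.4476

2.4476


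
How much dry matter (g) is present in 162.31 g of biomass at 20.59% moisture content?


Wd = Ww * (1 - MC/100)
= 162.31 * (1 - 20.59/100)
= 128.8904 g

128.8904 g


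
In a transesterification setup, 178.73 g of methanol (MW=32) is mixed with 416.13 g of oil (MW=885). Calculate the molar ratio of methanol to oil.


Molar ratio = n_MeOH / n_oil = (MeOH/32) / (oil/885) = (MeOH * 885) / (32 * oil)
= (178.73 * 885) / (32 * 416.13)
= 11.8785

11.8785


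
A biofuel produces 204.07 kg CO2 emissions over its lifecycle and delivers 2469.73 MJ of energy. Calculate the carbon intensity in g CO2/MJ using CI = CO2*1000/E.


CI = CO2 * 1000 / E
= 204.07 * 1000 / 2469.73
= 82.6285 g CO2/MJ

82.6285 g CO2/MJ


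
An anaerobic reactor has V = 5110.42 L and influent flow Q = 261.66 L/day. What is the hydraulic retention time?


HRT = V / Q
= 5110.42 / 261.66
= 19.5308 days

19.5308 days


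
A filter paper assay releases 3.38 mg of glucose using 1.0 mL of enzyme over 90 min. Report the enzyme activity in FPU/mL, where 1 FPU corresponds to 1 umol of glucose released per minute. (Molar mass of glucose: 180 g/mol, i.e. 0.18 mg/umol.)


Activity = glucose_mg / (0.18 mg/umol * V_mL * t_min)
= 3.38 / (0.18 * 1.0 * 90)
= 0.2086 FPU/mL

0.2086 FPU/mL


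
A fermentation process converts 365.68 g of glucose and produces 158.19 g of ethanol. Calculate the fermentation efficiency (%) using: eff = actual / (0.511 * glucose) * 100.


Fermentation efficiency = (actual / (0.511 * glucose)) * 100
= (158.19 / (0.511 * 365.68)) * 100
= 84.6558%

84.6558%


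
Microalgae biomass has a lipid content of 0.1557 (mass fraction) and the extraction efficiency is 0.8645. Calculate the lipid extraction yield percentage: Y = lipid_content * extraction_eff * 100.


Y = lipid_content * extraction_eff * 100
= 0.1557 * 0.8645 * 100
= 13.4603%

13.4603%


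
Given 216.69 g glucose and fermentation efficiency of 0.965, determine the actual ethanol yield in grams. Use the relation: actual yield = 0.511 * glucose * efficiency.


Actual ethanol: m = 0.511 * 216.69 * 0.965
m = 106.8531 g

106.8531 g


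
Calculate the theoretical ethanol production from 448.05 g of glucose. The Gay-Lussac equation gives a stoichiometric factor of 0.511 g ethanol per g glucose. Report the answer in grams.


Theoretical ethanol yield: m_EtOH = 0.511 * m_glucose
m_EtOH = 0.511 * 448.05 = 228.9536 g

228.9536 g


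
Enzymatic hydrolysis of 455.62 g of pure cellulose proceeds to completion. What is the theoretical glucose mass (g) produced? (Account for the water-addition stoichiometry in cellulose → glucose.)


glucose = cellulose * 180/162
= 455.62 * 180/162
= 506.2444 g

506.2444 g


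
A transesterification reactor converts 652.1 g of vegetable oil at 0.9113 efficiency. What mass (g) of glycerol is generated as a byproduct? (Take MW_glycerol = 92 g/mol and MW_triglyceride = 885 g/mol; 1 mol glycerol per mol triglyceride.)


glycerol = oil * conv * (92/885)
= 652.1 * 0.9113 * 92 / 885
= 61.7760 g

61.7760 g


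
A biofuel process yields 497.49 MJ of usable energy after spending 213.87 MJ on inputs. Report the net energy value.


NEV = E_out - E_in
= 497.49 - 213.87
= 283.6200 MJ

283.6200 MJ


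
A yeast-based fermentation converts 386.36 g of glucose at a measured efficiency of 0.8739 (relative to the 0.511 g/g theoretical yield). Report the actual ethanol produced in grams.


Actual ethanol: m = 0.511 * 386.36 * 0.8739
m = 172.5340 g

172.5340 g


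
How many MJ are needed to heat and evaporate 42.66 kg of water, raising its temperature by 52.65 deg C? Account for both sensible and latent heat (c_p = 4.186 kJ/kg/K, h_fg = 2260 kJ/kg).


E = m_water * (4.186 * dT + 2260) / 1000
= 42.66 * (4.186 * 52.65 + 2260) / 1000
= 105.8136 MJ

105.8136 MJ


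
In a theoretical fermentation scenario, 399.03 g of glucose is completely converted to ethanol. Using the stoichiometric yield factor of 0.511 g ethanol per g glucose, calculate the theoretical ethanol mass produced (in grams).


Theoretical ethanol yield: m_EtOH = 0.511 * m_glucose
m_EtOH = 0.511 * 399.03 = 203.9043 g

203.9043 g


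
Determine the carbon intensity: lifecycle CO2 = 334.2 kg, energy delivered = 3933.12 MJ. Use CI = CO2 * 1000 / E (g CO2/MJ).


CI = CO2 * 1000 / E
= 334.2 * 1000 / 3933.12
= 84.9707 g CO2/MJ

84.9707 g CO2/MJ


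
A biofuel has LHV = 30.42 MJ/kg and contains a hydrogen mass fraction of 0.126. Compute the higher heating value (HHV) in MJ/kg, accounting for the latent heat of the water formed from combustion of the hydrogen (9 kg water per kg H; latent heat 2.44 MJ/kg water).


HHV = LHV + H_frac * 9 * 2.44
= 30.42 + 0.126 * 9 * 2.44
= 33.1870 MJ/kg

33.1870 MJ/kg


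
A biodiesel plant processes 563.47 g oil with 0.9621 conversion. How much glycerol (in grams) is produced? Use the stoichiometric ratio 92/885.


glycerol = oil * conv * (92/885)
= 563.47 * 0.9621 * 92 / 885
= 56.3554 g

56.3554 g


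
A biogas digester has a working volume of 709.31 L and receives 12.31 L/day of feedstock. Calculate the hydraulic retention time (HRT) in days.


HRT = V / Q
= 709.31 / 12.31
= 57.6206 days

57.6206 days


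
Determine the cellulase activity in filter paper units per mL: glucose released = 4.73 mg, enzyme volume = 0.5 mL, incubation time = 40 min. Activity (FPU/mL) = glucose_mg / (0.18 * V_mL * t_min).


Activity = glucose_mg / (0.18 mg/umol * V_mL * t_min)
= 4.73 / (0.18 * 0.5 * 40)
= 1.3139 FPU/mL

1.3139 FPU/mL


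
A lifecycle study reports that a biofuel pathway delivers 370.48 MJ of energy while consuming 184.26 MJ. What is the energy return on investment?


EROI = E_out / E_in
= 370.48 / 184.26
= 2.0106

2.0106


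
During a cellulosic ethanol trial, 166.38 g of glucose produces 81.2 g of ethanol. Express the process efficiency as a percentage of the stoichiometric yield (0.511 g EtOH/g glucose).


Fermentation efficiency = (actual / (0.511 * glucose)) * 100
= (81.2 / (0.511 * 166.38)) * 100
= 95.5067%

95.5067%


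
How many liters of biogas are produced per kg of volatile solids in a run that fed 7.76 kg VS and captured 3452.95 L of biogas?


Y = V / VS
= 3452.95 / 7.76
= 444.9678 L/kg VS

444.9678 L/kg VS


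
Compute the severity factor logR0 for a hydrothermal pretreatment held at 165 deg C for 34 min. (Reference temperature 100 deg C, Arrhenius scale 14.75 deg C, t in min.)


logR0 = log10(t * exp((T - 100) / 14.75))
= log10(34 * exp((165 - 100) / 14.75))
= 3.4453

3.4453


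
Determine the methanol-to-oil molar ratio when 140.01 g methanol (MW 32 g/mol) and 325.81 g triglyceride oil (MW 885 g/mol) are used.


Molar ratio = n_MeOH / n_oil = (MeOH/32) / (oil/885) = (MeOH * 885) / (32 * oil)
= (140.01 * 885) / (32 * 325.81)
= 11.8847

11.8847


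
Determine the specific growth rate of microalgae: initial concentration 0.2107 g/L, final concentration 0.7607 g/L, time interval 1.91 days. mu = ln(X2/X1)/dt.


mu = ln(X2/X1) / dt
= ln(0.7607/0.2107) / 1.91
= 0.6721 per day

0.6721 per day


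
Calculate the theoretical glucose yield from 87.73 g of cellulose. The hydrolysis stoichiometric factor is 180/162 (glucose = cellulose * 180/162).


glucose = cellulose * 180/162
= 87.73 * 180/162
= 97.4778 g

97.4778 g


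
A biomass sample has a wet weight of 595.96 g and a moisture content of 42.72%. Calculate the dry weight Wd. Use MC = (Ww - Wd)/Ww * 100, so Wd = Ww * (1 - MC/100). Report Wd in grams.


Wd = Ww * (1 - MC/100)
= 595.96 * (1 - 42.72/100)
= 341.3659 g

341.3659 g


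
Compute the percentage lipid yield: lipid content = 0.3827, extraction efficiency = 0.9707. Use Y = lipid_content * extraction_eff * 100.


Y = lipid_content * extraction_eff * 100
= 0.3827 * 0.9707 * 100
= 37.1487%

37.1487%


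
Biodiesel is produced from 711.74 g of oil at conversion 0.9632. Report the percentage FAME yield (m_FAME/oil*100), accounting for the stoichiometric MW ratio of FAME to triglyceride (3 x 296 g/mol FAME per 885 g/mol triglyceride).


m_FAME = oil * conv * (3 * 296 / 885) = oil * conv * (888/885)
= 711.74 * 0.9632 * 888 / 885
= 687.8719 g
Y = m_FAME / oil * 100 = conv * (888/885) * 100
= 0.9632 * 888 / 885 * 100
= 96.65%

96.65%


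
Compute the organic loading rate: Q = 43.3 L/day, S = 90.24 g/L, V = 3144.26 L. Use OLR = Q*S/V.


OLR = Q * S / V
= 43.3 * 90.24 / 3144.26
= 1.2427 g/L/day

1.2427 g/L/day


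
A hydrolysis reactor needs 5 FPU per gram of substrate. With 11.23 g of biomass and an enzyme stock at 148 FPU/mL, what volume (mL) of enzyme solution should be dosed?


V = dosage * m_sub / activity
V = 5 * 11.23 / 148
V = 0.3794 mL

0.3794 mL


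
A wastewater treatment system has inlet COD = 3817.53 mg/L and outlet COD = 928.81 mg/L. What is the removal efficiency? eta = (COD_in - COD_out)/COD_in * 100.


eta = (COD_in - COD_out) / COD_in * 100
= (3817.53 - 928.81) / 3817.53 * 100
= 75.6699%

75.6699%


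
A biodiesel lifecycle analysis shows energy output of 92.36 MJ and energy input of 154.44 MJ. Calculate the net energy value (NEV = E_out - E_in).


NEV = E_out - E_in
= 92.36 - 154.44
= -62.0800 MJ

-62.0800 MJ


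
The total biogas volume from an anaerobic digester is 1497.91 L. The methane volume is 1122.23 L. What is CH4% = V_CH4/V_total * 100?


CH4% = V_CH4 / V_total * 100
= 1122.23 / 1497.91 * 100
= 74.9197%

74.9197%


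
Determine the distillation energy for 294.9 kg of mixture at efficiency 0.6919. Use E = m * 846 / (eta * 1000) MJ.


E = m * 846 / (eta * 1000)
= 294.9 * 846 / (0.6919 * 1000)
= 360.5801 MJ

360.5801 MJ


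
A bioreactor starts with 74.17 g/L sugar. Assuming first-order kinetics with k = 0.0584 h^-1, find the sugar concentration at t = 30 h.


S = S0 * exp(-k * t)
S = 74.17 * exp(-0.0584 * 30)
S = 12.8631 g/L

12.8631 g/L


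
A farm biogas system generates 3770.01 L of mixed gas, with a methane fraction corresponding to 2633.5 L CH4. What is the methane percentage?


CH4% = V_CH4 / V_total * 100
= 2633.5 / 3770.01 * 100
= 69.8539%

69.8539%


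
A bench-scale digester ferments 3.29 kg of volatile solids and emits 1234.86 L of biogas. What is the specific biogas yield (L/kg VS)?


Y = V / VS
= 1234.86 / 3.29
= 375.3374 L/kg VS

375.3374 L/kg VS


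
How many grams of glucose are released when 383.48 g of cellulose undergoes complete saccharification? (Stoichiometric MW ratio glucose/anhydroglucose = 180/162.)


glucose = cellulose * 180/162
= 383.48 * 180/162
= 426.0889 g

426.0889 g


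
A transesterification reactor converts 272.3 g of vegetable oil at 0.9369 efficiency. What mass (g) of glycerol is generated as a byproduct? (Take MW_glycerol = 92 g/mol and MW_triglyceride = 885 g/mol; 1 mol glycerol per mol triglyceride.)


glycerol = oil * conv * (92/885)
= 272.3 * 0.9369 * 92 / 885
= 26.5207 g

26.5207 g


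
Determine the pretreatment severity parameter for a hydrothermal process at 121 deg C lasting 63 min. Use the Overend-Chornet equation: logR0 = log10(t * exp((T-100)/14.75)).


logR0 = log10(t * exp((T - 100) / 14.75))
= log10(63 * exp((121 - 100) / 14.75))
= 2.4177

2.4177


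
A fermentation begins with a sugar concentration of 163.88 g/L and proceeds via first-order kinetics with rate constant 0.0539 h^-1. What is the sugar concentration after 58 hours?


S = S0 * exp(-k * t)
S = 163.88 * exp(-0.0539 * 58)
S = 7.1917 g/L

7.1917 g/L


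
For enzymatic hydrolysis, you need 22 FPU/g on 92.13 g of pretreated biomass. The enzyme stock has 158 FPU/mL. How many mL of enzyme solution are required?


V = dosage * m_sub / activity
V = 22 * 92.13 / 158
V = 12.8282 mL

12.8282 mL


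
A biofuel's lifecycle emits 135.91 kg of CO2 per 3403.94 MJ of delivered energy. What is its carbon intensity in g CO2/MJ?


CI = CO2 * 1000 / E
= 135.91 * 1000 / 3403.94
= 39.9273 g CO2/MJ

39.9273 g CO2/MJ


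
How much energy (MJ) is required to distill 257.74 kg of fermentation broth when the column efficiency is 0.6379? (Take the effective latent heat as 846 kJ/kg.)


E = m * 846 / (eta * 1000)
= 257.74 * 846 / (0.6379 * 1000)
= 341.8217 MJ

341.8217 MJ


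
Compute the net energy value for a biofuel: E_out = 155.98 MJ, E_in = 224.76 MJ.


NEV = E_out - E_in
= 155.98 - 224.76
= -68.7800 MJ

-68.7800 MJ


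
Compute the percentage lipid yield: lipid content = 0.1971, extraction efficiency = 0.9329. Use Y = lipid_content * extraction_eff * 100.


Y = lipid_content * extraction_eff * 100
= 0.1971 * 0.9329 * 100
= 18.3875%

18.3875%


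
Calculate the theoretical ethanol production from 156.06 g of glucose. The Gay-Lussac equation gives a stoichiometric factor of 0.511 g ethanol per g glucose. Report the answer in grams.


Theoretical ethanol yield: m_EtOH = 0.511 * m_glucose
m_EtOH = 0.511 * 156.06 = 79.7467 g

79.7467 g


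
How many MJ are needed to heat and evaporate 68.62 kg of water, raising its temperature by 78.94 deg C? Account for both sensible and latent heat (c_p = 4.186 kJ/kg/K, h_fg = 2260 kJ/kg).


E = m_water * (4.186 * dT + 2260) / 1000
= 68.62 * (4.186 * 78.94 + 2260) / 1000
= 177.7562 MJ

177.7562 MJ


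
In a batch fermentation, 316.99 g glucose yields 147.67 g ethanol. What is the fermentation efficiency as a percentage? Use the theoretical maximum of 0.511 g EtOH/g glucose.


Fermentation efficiency = (actual / (0.511 * glucose)) * 100
= (147.67 / (0.511 * 316.99)) * 100
= 91.1645%

91.1645%


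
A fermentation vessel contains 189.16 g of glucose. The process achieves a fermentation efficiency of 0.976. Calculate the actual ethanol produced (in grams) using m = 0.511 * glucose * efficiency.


Actual ethanol: m = 0.511 * 189.16 * 0.976
m = 94.3409 g

94.3409 g


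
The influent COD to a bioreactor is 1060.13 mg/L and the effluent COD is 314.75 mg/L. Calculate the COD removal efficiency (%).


eta = (COD_in - COD_out) / COD_in * 100
= (1060.13 - 314.75) / 1060.13 * 100
= 70.3102%

70.3102%


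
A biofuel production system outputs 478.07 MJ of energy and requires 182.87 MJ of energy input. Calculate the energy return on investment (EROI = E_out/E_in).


EROI = E_out / E_in
= 478.07 / 182.87
= 2.6143

2.6143


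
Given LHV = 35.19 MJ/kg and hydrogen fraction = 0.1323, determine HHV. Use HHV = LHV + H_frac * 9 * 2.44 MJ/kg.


HHV = LHV + H_frac * 9 * 2.44
= 35.19 + 0.1323 * 9 * 2.44
= 38.0953 MJ/kg

38.0953 MJ/kg


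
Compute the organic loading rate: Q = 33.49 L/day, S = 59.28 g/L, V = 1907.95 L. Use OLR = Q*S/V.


OLR = Q * S / V
= 33.49 * 59.28 / 1907.95
= 1.0405 g/L/day

1.0405 g/L/day


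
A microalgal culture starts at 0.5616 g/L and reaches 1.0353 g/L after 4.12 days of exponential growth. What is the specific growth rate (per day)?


mu = ln(X2/X1) / dt
= ln(1.0353/0.5616) / 4.12
= 0.1485 per day

0.1485 per day


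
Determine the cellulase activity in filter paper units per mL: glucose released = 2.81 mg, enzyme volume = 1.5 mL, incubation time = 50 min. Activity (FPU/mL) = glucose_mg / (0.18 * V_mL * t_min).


Activity = glucose_mg / (0.18 mg/umol * V_mL * t_min)
= 2.81 / (0.18 * 1.5 * 50)
= 0.2081 FPU/mL

0.2081 FPU/mL


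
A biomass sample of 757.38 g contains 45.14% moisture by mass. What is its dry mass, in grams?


Wd = Ww * (1 - MC/100)
= 757.38 * (1 - 45.14/100)
= 415.4987 g

415.4987 g


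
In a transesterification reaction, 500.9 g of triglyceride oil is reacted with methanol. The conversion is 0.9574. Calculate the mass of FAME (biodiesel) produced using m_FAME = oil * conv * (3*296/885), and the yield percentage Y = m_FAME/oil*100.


m_FAME = oil * conv * (3 * 296 / 885) = oil * conv * (888/885)
= 500.9 * 0.9574 * 888 / 885
= 481.1873 g
Y = m_FAME / oil * 100 = conv * (888/885) * 100
= 0.9574 * 888 / 885 * 100
= 96.06%

481.1873 g FAME; Y = 96.06%
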